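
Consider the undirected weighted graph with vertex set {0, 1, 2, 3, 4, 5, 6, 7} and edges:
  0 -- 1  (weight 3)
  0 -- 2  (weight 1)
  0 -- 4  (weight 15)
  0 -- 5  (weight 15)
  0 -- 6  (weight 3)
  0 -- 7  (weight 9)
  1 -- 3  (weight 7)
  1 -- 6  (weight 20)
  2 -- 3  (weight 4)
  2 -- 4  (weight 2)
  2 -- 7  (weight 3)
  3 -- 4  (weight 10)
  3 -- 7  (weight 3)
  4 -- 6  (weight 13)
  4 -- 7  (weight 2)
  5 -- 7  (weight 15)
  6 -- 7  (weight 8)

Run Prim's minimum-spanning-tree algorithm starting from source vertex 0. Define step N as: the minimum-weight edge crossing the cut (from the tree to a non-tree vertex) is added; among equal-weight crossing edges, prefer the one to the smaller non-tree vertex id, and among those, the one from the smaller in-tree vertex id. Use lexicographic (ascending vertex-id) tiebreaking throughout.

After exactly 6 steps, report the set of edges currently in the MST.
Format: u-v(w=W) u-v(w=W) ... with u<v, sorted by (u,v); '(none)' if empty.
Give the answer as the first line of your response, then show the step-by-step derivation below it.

0-1(w=3) 0-2(w=1) 0-6(w=3) 2-4(w=2) 3-7(w=3) 4-7(w=2)

step 1: add edge 0-2 (w=1); MST = {0-2(w=1)}
step 2: add edge 2-4 (w=2); MST = {0-2(w=1) 2-4(w=2)}
step 3: add edge 4-7 (w=2); MST = {0-2(w=1) 2-4(w=2) 4-7(w=2)}
step 4: add edge 0-1 (w=3); MST = {0-1(w=3) 0-2(w=1) 2-4(w=2) 4-7(w=2)}
step 5: add edge 3-7 (w=3); MST = {0-1(w=3) 0-2(w=1) 2-4(w=2) 3-7(w=3) 4-7(w=2)}
step 6: add edge 0-6 (w=3); MST = {0-1(w=3) 0-2(w=1) 0-6(w=3) 2-4(w=2) 3-7(w=3) 4-7(w=2)}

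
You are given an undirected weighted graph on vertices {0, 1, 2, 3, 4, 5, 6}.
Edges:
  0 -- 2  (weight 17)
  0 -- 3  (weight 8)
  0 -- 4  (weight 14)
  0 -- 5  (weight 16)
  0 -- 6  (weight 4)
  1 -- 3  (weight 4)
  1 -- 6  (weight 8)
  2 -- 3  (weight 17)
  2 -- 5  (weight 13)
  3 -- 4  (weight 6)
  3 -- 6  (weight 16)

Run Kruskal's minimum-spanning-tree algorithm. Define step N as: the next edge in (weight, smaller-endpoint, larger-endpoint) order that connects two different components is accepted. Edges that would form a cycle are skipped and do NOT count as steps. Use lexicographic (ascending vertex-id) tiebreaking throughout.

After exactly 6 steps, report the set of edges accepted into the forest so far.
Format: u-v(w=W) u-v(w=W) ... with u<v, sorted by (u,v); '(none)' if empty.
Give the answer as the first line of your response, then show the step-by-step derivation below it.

0-3(w=8) 0-5(w=16) 0-6(w=4) 1-3(w=4) 2-5(w=13) 3-4(w=6)

step 1: add edge 0-6 (w=4); MST = {0-6(w=4)}
step 2: add edge 1-3 (w=4); MST = {0-6(w=4) 1-3(w=4)}
step 3: add edge 3-4 (w=6); MST = {0-6(w=4) 1-3(w=4) 3-4(w=6)}
step 4: add edge 0-3 (w=8); MST = {0-3(w=8) 0-6(w=4) 1-3(w=4) 3-4(w=6)}
step 5: add edge 2-5 (w=13); MST = {0-3(w=8) 0-6(w=4) 1-3(w=4) 2-5(w=13) 3-4(w=6)}
step 6: add edge 0-5 (w=16); MST = {0-3(w=8) 0-5(w=16) 0-6(w=4) 1-3(w=4) 2-5(w=13) 3-4(w=6)}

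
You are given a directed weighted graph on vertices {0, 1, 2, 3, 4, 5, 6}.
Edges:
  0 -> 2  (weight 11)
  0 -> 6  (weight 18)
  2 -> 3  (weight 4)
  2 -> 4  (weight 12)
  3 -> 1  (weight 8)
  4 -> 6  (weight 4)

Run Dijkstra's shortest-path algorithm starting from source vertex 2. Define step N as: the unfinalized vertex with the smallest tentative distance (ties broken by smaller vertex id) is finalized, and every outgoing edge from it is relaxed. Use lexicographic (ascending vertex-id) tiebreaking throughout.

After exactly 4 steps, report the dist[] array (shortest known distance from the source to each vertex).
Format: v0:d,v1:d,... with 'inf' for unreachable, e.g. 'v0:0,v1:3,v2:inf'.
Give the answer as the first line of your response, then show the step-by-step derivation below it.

v0:inf,v1:12,v2:0,v3:4,v4:12,v5:inf,v6:16

step 1: dist = v0:inf,v1:inf,v2:0,v3:4,v4:12,v5:inf,v6:inf
step 2: dist = v0:inf,v1:12,v2:0,v3:4,v4:12,v5:inf,v6:inf
step 3: dist = v0:inf,v1:12,v2:0,v3:4,v4:12,v5:inf,v6:inf
step 4: dist = v0:inf,v1:12,v2:0,v3:4,v4:12,v5:inf,v6:16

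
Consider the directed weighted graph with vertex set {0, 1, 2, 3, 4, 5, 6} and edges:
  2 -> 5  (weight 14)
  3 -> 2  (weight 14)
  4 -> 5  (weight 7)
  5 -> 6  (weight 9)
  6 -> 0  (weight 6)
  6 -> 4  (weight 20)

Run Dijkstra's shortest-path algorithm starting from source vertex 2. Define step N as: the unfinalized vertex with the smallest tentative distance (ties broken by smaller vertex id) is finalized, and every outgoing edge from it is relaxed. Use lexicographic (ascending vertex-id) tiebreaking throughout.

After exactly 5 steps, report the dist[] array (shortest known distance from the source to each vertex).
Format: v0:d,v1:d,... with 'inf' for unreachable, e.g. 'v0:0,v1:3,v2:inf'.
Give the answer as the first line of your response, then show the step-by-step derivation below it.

v0:29,v1:inf,v2:0,v3:inf,v4:43,v5:14,v6:23

step 1: dist = v0:inf,v1:inf,v2:0,v3:inf,v4:inf,v5:14,v6:inf
step 2: dist = v0:inf,v1:inf,v2:0,v3:inf,v4:inf,v5:14,v6:23
step 3: dist = v0:29,v1:inf,v2:0,v3:inf,v4:43,v5:14,v6:23
step 4: dist = v0:29,v1:inf,v2:0,v3:inf,v4:43,v5:14,v6:23
step 5: dist = v0:29,v1:inf,v2:0,v3:inf,v4:43,v5:14,v6:23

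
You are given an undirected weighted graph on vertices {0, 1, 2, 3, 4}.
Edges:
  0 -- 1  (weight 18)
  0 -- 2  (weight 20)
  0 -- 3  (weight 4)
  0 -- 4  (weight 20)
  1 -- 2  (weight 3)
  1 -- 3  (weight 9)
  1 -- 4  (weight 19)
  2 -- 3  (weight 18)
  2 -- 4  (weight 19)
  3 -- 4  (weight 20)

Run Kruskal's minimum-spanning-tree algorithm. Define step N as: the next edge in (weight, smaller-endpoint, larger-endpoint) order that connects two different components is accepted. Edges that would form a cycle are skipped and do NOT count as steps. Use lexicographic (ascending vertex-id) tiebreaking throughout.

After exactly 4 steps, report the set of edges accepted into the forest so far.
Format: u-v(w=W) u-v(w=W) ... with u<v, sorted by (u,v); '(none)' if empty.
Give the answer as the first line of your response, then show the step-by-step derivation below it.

0-3(w=4) 1-2(w=3) 1-3(w=9) 1-4(w=19)

step 1: add edge 1-2 (w=3); MST = {1-2(w=3)}
step 2: add edge 0-3 (w=4); MST = {0-3(w=4) 1-2(w=3)}
step 3: add edge 1-3 (w=9); MST = {0-3(w=4) 1-2(w=3) 1-3(w=9)}
step 4: add edge 1-4 (w=19); MST = {0-3(w=4) 1-2(w=3) 1-3(w=9) 1-4(w=19)}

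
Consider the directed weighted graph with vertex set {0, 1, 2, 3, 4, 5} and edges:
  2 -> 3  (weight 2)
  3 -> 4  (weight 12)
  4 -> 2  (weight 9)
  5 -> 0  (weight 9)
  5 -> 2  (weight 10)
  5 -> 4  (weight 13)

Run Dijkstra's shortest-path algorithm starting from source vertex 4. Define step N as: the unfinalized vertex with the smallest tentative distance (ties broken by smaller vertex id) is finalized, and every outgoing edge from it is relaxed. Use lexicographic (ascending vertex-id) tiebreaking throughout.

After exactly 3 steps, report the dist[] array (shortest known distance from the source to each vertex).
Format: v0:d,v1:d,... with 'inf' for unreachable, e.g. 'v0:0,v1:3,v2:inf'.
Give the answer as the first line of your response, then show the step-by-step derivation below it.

v0:inf,v1:inf,v2:9,v3:11,v4:0,v5:inf

step 1: dist = v0:inf,v1:inf,v2:9,v3:inf,v4:0,v5:inf
step 2: dist = v0:inf,v1:inf,v2:9,v3:11,v4:0,v5:inf
step 3: dist = v0:inf,v1:inf,v2:9,v3:11,v4:0,v5:inf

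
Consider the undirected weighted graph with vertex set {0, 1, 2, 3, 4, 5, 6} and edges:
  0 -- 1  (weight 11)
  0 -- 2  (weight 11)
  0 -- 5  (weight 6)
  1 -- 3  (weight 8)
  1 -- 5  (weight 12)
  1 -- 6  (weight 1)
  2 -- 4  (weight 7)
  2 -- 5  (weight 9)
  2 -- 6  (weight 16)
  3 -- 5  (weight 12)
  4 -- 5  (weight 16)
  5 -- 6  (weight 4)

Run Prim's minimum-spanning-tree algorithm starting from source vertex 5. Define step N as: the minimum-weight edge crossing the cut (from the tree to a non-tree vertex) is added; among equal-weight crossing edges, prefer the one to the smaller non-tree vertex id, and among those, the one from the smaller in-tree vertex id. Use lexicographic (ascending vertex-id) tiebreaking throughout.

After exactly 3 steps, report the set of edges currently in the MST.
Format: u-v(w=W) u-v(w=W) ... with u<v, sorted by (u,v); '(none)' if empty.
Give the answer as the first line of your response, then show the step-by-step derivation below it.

0-5(w=6) 1-6(w=1) 5-6(w=4)

step 1: add edge 5-6 (w=4); MST = {5-6(w=4)}
step 2: add edge 1-6 (w=1); MST = {1-6(w=1) 5-6(w=4)}
step 3: add edge 0-5 (w=6); MST = {0-5(w=6) 1-6(w=1) 5-6(w=4)}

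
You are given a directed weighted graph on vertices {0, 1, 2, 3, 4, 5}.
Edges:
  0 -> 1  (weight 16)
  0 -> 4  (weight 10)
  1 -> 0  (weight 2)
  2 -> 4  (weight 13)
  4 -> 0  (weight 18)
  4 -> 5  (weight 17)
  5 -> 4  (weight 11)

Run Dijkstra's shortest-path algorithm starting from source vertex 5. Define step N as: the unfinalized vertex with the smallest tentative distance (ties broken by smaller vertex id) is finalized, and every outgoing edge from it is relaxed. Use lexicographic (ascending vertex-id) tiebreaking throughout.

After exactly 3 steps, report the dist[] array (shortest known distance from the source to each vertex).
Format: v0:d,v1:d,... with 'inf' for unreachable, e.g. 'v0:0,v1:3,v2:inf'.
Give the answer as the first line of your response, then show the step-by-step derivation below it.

v0:29,v1:45,v2:inf,v3:inf,v4:11,v5:0

step 1: dist = v0:inf,v1:inf,v2:inf,v3:inf,v4:11,v5:0
step 2: dist = v0:29,v1:inf,v2:inf,v3:inf,v4:11,v5:0
step 3: dist = v0:29,v1:45,v2:inf,v3:inf,v4:11,v5:0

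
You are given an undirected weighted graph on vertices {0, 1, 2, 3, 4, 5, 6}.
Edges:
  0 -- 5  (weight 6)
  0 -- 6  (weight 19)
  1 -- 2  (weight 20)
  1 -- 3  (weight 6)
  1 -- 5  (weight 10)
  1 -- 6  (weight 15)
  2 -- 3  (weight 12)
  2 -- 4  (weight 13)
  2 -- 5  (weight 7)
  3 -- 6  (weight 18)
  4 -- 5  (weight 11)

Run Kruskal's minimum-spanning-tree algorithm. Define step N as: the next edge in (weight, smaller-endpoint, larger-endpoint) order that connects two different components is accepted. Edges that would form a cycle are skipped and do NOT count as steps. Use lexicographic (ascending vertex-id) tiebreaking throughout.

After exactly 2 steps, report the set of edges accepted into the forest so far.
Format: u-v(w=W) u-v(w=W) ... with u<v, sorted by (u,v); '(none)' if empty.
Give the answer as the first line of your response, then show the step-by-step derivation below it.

0-5(w=6) 1-3(w=6)

step 1: add edge 0-5 (w=6); MST = {0-5(w=6)}
step 2: add edge 1-3 (w=6); MST = {0-5(w=6) 1-3(w=6)}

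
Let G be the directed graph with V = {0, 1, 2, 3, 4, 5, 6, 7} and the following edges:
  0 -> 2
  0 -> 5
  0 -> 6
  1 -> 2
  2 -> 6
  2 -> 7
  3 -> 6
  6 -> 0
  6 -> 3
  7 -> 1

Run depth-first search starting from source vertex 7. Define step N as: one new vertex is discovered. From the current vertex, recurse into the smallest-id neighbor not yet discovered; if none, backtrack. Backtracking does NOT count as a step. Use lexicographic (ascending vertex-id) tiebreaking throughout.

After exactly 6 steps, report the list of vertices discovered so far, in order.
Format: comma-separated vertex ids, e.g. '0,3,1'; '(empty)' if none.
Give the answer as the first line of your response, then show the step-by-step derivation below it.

7,1,2,6,0,5

step 1: discover 7; path=7; order=7
step 2: discover 1; path=7>1; order=7,1
step 3: discover 2; path=7>1>2; order=7,1,2
step 4: discover 6; path=7>1>2>6; order=7,1,2,6
step 5: discover 0; path=7>1>2>6>0; order=7,1,2,6,0
step 6: discover 5; path=7>1>2>6>0>5; order=7,1,2,6,0,5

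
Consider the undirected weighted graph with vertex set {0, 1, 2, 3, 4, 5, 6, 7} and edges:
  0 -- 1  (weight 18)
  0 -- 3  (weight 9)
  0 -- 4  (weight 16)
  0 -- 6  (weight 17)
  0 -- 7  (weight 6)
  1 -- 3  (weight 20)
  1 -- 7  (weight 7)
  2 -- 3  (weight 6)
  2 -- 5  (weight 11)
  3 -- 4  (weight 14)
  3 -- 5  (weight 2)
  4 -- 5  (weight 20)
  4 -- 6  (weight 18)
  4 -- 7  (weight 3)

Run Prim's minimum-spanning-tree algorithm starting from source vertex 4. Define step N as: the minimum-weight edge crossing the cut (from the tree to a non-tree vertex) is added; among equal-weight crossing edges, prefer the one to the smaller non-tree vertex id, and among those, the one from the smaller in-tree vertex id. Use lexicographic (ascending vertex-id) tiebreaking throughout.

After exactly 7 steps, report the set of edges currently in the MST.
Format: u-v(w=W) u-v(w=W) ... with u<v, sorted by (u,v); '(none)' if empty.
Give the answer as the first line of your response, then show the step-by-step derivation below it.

0-3(w=9) 0-6(w=17) 0-7(w=6) 1-7(w=7) 2-3(w=6) 3-5(w=2) 4-7(w=3)

step 1: add edge 4-7 (w=3); MST = {4-7(w=3)}
step 2: add edge 0-7 (w=6); MST = {0-7(w=6) 4-7(w=3)}
step 3: add edge 1-7 (w=7); MST = {0-7(w=6) 1-7(w=7) 4-7(w=3)}
step 4: add edge 0-3 (w=9); MST = {0-3(w=9) 0-7(w=6) 1-7(w=7) 4-7(w=3)}
step 5: add edge 3-5 (w=2); MST = {0-3(w=9) 0-7(w=6) 1-7(w=7) 3-5(w=2) 4-7(w=3)}
step 6: add edge 2-3 (w=6); MST = {0-3(w=9) 0-7(w=6) 1-7(w=7) 2-3(w=6) 3-5(w=2) 4-7(w=3)}
step 7: add edge 0-6 (w=17); MST = {0-3(w=9) 0-6(w=17) 0-7(w=6) 1-7(w=7) 2-3(w=6) 3-5(w=2) 4-7(w=3)}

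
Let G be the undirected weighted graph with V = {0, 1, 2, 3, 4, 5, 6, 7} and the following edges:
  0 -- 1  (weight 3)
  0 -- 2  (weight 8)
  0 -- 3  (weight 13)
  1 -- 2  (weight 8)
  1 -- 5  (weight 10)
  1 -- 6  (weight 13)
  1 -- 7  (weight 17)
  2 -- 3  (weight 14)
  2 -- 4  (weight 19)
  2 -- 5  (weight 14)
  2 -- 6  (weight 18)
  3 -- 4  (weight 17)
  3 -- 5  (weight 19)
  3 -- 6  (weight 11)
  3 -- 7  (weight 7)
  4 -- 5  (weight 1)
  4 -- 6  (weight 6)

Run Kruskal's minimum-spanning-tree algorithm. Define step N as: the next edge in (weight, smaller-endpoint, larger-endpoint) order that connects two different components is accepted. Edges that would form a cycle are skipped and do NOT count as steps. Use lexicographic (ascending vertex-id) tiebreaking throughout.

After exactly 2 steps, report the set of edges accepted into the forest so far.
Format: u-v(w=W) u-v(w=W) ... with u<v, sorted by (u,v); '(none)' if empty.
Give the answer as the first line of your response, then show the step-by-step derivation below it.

0-1(w=3) 4-5(w=1)

step 1: add edge 4-5 (w=1); MST = {4-5(w=1)}
step 2: add edge 0-1 (w=3); MST = {0-1(w=3) 4-5(w=1)}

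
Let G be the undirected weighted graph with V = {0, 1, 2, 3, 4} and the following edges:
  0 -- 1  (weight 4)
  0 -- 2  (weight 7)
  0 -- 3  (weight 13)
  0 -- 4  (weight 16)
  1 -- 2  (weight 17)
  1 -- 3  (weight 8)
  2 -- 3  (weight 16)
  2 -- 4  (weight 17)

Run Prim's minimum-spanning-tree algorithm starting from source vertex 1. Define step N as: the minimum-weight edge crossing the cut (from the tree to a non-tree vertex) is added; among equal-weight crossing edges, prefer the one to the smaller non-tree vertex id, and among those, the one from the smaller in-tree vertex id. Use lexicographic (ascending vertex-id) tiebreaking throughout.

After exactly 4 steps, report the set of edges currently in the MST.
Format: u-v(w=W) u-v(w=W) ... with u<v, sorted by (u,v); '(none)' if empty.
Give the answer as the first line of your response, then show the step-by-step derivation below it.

0-1(w=4) 0-2(w=7) 0-4(w=16) 1-3(w=8)

step 1: add edge 0-1 (w=4); MST = {0-1(w=4)}
step 2: add edge 0-2 (w=7); MST = {0-1(w=4) 0-2(w=7)}
step 3: add edge 1-3 (w=8); MST = {0-1(w=4) 0-2(w=7) 1-3(w=8)}
step 4: add edge 0-4 (w=16); MST = {0-1(w=4) 0-2(w=7) 0-4(w=16) 1-3(w=8)}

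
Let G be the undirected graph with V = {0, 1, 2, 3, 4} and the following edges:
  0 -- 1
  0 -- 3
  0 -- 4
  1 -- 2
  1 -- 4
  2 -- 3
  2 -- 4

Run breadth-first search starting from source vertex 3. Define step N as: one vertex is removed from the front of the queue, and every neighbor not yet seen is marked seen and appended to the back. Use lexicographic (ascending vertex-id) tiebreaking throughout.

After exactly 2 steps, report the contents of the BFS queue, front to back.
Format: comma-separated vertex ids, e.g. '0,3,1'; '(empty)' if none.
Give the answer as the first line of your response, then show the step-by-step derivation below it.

2,1,4

step 1: dequeue 3; queue=[0,2]; order=3
step 2: dequeue 0; queue=[2,1,4]; order=3,0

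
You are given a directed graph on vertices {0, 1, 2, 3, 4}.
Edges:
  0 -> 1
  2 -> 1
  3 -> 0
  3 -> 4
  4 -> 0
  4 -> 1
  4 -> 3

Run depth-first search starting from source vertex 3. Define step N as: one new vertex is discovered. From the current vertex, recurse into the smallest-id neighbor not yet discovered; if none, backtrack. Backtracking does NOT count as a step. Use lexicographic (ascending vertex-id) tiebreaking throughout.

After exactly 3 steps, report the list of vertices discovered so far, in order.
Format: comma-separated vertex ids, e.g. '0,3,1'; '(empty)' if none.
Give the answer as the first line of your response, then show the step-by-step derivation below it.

3,0,1

step 1: discover 3; path=3; order=3
step 2: discover 0; path=3>0; order=3,0
step 3: discover 1; path=3>0>1; order=3,0,1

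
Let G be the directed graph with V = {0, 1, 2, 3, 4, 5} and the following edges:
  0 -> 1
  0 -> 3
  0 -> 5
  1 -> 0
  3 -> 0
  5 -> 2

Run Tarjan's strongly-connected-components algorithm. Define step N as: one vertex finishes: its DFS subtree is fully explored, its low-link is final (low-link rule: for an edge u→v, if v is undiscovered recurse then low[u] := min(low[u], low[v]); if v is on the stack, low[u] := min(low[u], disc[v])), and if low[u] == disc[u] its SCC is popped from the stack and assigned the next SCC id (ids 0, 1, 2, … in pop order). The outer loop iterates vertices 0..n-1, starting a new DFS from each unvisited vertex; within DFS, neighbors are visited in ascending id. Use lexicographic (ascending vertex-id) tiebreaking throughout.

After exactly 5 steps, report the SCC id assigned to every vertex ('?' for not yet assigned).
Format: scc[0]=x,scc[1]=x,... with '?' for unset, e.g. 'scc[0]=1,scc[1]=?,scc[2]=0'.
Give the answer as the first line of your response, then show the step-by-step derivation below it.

scc[0]=2,scc[1]=2,scc[2]=0,scc[3]=2,scc[4]=?,scc[5]=1

step 1: low=(low[0]=0,low[1]=0,low[2]=?,low[3]=?,low[4]=?,low[5]=?); scc=(scc[0]=?,scc[1]=?,scc[2]=?,scc[3]=?,scc[4]=?,scc[5]=?)
step 2: low=(low[0]=0,low[1]=0,low[2]=?,low[3]=0,low[4]=?,low[5]=?); scc=(scc[0]=?,scc[1]=?,scc[2]=?,scc[3]=?,scc[4]=?,scc[5]=?)
step 3: low=(low[0]=0,low[1]=0,low[2]=4,low[3]=0,low[4]=?,low[5]=3); scc=(scc[0]=?,scc[1]=?,scc[2]=0,scc[3]=?,scc[4]=?,scc[5]=?)
step 4: low=(low[0]=0,low[1]=0,low[2]=4,low[3]=0,low[4]=?,low[5]=3); scc=(scc[0]=?,scc[1]=?,scc[2]=0,scc[3]=?,scc[4]=?,scc[5]=1)
step 5: low=(low[0]=0,low[1]=0,low[2]=4,low[3]=0,low[4]=?,low[5]=3); scc=(scc[0]=2,scc[1]=2,scc[2]=0,scc[3]=2,scc[4]=?,scc[5]=1)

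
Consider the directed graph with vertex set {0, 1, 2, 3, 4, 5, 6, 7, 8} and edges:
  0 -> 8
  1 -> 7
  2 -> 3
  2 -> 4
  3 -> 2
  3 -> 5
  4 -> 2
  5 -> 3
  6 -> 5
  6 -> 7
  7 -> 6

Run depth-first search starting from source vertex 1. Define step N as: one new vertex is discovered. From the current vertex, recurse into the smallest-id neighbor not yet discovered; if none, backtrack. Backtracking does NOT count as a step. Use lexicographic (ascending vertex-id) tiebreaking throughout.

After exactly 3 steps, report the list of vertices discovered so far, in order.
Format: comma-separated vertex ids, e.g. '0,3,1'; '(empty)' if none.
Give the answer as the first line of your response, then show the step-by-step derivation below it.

1,7,6

step 1: discover 1; path=1; order=1
step 2: discover 7; path=1>7; order=1,7
step 3: discover 6; path=1>7>6; order=1,7,6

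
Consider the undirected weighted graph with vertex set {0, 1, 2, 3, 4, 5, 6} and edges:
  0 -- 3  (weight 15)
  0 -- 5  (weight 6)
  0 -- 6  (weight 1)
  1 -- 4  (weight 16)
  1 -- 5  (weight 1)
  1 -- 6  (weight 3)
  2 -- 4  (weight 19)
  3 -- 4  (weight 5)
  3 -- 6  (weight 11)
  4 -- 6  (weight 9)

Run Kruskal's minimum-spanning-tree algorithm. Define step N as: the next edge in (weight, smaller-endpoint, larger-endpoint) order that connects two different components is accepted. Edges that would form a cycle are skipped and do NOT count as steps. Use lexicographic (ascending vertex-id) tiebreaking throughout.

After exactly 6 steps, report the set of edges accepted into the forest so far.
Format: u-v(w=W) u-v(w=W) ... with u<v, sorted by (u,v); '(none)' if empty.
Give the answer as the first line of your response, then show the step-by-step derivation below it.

0-6(w=1) 1-5(w=1) 1-6(w=3) 2-4(w=19) 3-4(w=5) 4-6(w=9)

step 1: add edge 0-6 (w=1); MST = {0-6(w=1)}
step 2: add edge 1-5 (w=1); MST = {0-6(w=1) 1-5(w=1)}
step 3: add edge 1-6 (w=3); MST = {0-6(w=1) 1-5(w=1) 1-6(w=3)}
step 4: add edge 3-4 (w=5); MST = {0-6(w=1) 1-5(w=1) 1-6(w=3) 3-4(w=5)}
step 5: add edge 4-6 (w=9); MST = {0-6(w=1) 1-5(w=1) 1-6(w=3) 3-4(w=5) 4-6(w=9)}
step 6: add edge 2-4 (w=19); MST = {0-6(w=1) 1-5(w=1) 1-6(w=3) 2-4(w=19) 3-4(w=5) 4-6(w=9)}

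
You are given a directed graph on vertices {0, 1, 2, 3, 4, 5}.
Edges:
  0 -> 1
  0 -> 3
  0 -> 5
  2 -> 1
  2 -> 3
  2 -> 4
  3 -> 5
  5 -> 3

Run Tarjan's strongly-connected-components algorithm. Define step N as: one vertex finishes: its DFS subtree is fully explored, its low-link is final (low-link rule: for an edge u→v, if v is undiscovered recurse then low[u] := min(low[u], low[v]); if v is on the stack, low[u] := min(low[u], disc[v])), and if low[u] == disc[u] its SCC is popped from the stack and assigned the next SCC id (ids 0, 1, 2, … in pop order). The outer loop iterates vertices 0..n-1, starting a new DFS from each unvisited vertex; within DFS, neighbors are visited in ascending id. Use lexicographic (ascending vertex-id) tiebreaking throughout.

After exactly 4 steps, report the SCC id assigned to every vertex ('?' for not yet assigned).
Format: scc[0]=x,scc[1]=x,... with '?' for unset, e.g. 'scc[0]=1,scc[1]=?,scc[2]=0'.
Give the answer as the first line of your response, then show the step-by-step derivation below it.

scc[0]=2,scc[1]=0,scc[2]=?,scc[3]=1,scc[4]=?,scc[5]=1

step 1: low=(low[0]=0,low[1]=1,low[2]=?,low[3]=?,low[4]=?,low[5]=?); scc=(scc[0]=?,scc[1]=0,scc[2]=?,scc[3]=?,scc[4]=?,scc[5]=?)
step 2: low=(low[0]=0,low[1]=1,low[2]=?,low[3]=2,low[4]=?,low[5]=2); scc=(scc[0]=?,scc[1]=0,scc[2]=?,scc[3]=?,scc[4]=?,scc[5]=?)
step 3: low=(low[0]=0,low[1]=1,low[2]=?,low[3]=2,low[4]=?,low[5]=2); scc=(scc[0]=?,scc[1]=0,scc[2]=?,scc[3]=1,scc[4]=?,scc[5]=1)
step 4: low=(low[0]=0,low[1]=1,low[2]=?,low[3]=2,low[4]=?,low[5]=2); scc=(scc[0]=2,scc[1]=0,scc[2]=?,scc[3]=1,scc[4]=?,scc[5]=1)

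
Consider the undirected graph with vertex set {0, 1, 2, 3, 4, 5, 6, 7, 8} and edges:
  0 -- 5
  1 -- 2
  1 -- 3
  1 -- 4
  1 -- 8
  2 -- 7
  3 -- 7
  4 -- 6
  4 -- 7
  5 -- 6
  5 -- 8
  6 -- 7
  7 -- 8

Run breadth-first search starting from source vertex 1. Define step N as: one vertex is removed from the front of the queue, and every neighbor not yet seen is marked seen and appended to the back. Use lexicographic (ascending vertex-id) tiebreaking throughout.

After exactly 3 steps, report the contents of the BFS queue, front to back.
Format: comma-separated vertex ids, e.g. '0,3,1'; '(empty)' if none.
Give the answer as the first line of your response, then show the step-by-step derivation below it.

4,8,7

step 1: dequeue 1; queue=[2,3,4,8]; order=1
step 2: dequeue 2; queue=[3,4,8,7]; order=1,2
step 3: dequeue 3; queue=[4,8,7]; order=1,2,3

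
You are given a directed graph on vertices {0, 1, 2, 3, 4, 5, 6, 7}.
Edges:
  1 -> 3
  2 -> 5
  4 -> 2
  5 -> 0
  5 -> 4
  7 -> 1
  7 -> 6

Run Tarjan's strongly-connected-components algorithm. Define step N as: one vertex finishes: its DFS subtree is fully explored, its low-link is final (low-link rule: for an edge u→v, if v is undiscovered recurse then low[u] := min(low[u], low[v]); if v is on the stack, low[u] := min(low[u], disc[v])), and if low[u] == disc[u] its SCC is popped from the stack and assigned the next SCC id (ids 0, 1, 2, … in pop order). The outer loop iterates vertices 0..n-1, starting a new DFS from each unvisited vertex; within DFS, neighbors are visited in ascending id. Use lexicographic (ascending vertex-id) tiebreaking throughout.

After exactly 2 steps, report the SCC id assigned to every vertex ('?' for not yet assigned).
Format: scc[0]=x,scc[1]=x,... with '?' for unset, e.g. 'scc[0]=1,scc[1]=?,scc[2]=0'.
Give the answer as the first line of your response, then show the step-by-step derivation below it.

scc[0]=0,scc[1]=?,scc[2]=?,scc[3]=1,scc[4]=?,scc[5]=?,scc[6]=?,scc[7]=?

step 1: low=(low[0]=0,low[1]=?,low[2]=?,low[3]=?,low[4]=?,low[5]=?,low[6]=?,low[7]=?); scc=(scc[0]=0,scc[1]=?,scc[2]=?,scc[3]=?,scc[4]=?,scc[5]=?,scc[6]=?,scc[7]=?)
step 2: low=(low[0]=0,low[1]=1,low[2]=?,low[3]=2,low[4]=?,low[5]=?,low[6]=?,low[7]=?); scc=(scc[0]=0,scc[1]=?,scc[2]=?,scc[3]=1,scc[4]=?,scc[5]=?,scc[6]=?,scc[7]=?)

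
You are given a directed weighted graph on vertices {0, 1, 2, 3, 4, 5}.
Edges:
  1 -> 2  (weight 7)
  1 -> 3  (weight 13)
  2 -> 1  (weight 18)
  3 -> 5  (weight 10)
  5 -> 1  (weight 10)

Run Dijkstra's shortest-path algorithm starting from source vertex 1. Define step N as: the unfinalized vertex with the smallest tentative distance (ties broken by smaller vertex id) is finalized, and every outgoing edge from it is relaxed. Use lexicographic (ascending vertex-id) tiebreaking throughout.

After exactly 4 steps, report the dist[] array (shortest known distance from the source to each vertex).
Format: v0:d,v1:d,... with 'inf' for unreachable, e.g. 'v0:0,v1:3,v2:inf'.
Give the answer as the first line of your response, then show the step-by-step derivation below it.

v0:inf,v1:0,v2:7,v3:13,v4:inf,v5:23

step 1: dist = v0:inf,v1:0,v2:7,v3:13,v4:inf,v5:inf
step 2: dist = v0:inf,v1:0,v2:7,v3:13,v4:inf,v5:inf
step 3: dist = v0:inf,v1:0,v2:7,v3:13,v4:inf,v5:23
step 4: dist = v0:inf,v1:0,v2:7,v3:13,v4:inf,v5:23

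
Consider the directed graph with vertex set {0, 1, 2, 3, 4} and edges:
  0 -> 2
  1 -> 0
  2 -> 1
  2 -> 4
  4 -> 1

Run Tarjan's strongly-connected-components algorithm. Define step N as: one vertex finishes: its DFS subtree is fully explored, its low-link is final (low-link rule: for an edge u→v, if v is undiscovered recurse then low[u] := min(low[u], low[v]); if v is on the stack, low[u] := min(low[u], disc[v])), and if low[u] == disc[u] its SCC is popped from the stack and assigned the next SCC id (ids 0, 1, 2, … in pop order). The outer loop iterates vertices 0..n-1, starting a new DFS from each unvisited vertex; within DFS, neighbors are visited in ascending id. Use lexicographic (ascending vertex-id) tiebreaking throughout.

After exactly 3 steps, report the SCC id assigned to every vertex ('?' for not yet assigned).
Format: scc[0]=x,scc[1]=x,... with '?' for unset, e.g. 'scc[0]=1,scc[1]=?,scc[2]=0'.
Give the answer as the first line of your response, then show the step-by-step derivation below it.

scc[0]=?,scc[1]=?,scc[2]=?,scc[3]=?,scc[4]=?

step 1: low=(low[0]=0,low[1]=0,low[2]=1,low[3]=?,low[4]=?); scc=(scc[0]=?,scc[1]=?,scc[2]=?,scc[3]=?,scc[4]=?)
step 2: low=(low[0]=0,low[1]=0,low[2]=0,low[3]=?,low[4]=2); scc=(scc[0]=?,scc[1]=?,scc[2]=?,scc[3]=?,scc[4]=?)
step 3: low=(low[0]=0,low[1]=0,low[2]=0,low[3]=?,low[4]=2); scc=(scc[0]=?,scc[1]=?,scc[2]=?,scc[3]=?,scc[4]=?)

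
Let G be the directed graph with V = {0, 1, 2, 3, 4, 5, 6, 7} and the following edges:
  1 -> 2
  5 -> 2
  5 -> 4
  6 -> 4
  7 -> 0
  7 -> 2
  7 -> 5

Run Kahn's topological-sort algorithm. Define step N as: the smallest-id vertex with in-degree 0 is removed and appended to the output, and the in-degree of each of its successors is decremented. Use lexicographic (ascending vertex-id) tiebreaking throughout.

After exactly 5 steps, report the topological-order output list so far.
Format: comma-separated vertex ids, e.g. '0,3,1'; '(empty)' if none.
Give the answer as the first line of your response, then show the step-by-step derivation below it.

1,3,6,7,0

step 1: output 1; order=[1]; indeg=(1,0,2,0,2,1,0,0)
step 2: output 3; order=[1,3]; indeg=(1,0,2,0,2,1,0,0)
step 3: output 6; order=[1,3,6]; indeg=(1,0,2,0,1,1,0,0)
step 4: output 7; order=[1,3,6,7]; indeg=(0,0,1,0,1,0,0,0)
step 5: output 0; order=[1,3,6,7,0]; indeg=(0,0,1,0,1,0,0,0)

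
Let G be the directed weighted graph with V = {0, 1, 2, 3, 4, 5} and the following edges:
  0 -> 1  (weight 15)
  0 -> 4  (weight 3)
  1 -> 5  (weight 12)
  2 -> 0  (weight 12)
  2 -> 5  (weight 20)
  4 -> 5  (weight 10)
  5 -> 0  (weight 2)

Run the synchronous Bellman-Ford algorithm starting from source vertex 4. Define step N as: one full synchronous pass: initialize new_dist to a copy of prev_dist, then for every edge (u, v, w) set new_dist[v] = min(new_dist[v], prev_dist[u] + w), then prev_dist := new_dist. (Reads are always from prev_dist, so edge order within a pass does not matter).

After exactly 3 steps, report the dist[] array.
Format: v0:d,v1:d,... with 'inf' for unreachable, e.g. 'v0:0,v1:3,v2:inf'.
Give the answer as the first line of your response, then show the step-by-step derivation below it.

v0:12,v1:27,v2:inf,v3:inf,v4:0,v5:10

step 1: dist = v0:inf,v1:inf,v2:inf,v3:inf,v4:0,v5:10
step 2: dist = v0:12,v1:inf,v2:inf,v3:inf,v4:0,v5:10
step 3: dist = v0:12,v1:27,v2:inf,v3:inf,v4:0,v5:10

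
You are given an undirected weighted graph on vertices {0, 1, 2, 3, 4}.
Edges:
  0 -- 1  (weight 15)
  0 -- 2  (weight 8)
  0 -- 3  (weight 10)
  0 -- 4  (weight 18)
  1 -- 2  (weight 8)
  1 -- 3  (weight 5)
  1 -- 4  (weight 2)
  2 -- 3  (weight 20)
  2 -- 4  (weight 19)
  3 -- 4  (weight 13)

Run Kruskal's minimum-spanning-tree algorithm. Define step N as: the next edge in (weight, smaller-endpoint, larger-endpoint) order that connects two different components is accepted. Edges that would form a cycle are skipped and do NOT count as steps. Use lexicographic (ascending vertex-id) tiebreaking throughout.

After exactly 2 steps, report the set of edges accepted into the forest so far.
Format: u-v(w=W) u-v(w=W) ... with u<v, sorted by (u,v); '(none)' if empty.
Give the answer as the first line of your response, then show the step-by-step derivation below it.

1-3(w=5) 1-4(w=2)

step 1: add edge 1-4 (w=2); MST = {1-4(w=2)}
step 2: add edge 1-3 (w=5); MST = {1-3(w=5) 1-4(w=2)}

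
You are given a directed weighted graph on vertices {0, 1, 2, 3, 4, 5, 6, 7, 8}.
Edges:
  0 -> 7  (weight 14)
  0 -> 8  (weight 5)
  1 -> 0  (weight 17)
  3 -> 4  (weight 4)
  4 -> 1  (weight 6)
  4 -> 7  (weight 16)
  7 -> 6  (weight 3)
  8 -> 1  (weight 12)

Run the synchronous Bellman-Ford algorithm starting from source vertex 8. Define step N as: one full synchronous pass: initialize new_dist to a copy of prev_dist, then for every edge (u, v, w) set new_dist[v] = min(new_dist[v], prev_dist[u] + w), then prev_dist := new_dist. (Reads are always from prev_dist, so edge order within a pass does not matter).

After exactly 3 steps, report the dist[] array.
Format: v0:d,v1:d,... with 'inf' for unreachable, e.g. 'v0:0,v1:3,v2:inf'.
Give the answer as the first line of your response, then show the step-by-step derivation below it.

v0:29,v1:12,v2:inf,v3:inf,v4:inf,v5:inf,v6:inf,v7:43,v8:0

step 1: dist = v0:inf,v1:12,v2:inf,v3:inf,v4:inf,v5:inf,v6:inf,v7:inf,v8:0
step 2: dist = v0:29,v1:12,v2:inf,v3:inf,v4:inf,v5:inf,v6:inf,v7:inf,v8:0
step 3: dist = v0:29,v1:12,v2:inf,v3:inf,v4:inf,v5:inf,v6:inf,v7:43,v8:0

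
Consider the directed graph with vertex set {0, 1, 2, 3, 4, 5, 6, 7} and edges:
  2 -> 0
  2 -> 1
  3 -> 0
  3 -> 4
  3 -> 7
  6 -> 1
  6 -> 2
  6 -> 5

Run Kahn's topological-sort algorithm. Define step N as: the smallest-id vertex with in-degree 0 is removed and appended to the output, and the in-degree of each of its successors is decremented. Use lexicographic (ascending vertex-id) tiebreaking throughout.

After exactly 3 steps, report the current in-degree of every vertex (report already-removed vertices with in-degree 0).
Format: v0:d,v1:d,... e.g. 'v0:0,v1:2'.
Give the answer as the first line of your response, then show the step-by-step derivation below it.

v0:1,v1:1,v2:0,v3:0,v4:0,v5:0,v6:0,v7:0

step 1: output 3; order=[3]; indeg=(1,2,1,0,0,1,0,0)
step 2: output 4; order=[3,4]; indeg=(1,2,1,0,0,1,0,0)
step 3: output 6; order=[3,4,6]; indeg=(1,1,0,0,0,0,0,0)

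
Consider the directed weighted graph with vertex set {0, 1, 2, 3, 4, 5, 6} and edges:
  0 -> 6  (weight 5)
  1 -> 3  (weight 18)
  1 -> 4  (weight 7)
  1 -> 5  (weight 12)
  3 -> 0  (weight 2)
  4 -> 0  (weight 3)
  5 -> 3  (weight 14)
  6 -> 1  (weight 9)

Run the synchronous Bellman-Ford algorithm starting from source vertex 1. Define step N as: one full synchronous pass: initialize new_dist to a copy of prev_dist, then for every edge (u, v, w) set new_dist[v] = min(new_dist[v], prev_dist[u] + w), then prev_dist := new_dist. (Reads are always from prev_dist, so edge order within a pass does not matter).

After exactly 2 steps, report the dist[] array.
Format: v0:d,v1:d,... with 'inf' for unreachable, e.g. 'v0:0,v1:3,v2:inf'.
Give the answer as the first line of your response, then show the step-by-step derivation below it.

v0:10,v1:0,v2:inf,v3:18,v4:7,v5:12,v6:inf

step 1: dist = v0:inf,v1:0,v2:inf,v3:18,v4:7,v5:12,v6:inf
step 2: dist = v0:10,v1:0,v2:inf,v3:18,v4:7,v5:12,v6:inf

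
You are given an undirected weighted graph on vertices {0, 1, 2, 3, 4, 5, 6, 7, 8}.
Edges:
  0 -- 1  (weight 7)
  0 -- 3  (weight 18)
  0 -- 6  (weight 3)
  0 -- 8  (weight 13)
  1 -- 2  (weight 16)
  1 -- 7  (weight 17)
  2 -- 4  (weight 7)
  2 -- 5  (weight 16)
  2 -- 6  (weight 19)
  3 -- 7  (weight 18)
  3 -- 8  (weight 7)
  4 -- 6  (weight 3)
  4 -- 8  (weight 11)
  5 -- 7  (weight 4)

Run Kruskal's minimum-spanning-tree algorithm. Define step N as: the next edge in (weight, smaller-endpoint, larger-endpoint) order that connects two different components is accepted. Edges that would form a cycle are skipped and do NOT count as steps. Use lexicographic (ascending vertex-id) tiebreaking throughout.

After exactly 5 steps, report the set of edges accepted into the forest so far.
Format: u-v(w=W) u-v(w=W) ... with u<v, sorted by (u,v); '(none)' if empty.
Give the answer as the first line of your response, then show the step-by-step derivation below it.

0-1(w=7) 0-6(w=3) 2-4(w=7) 4-6(w=3) 5-7(w=4)

step 1: add edge 0-6 (w=3); MST = {0-6(w=3)}
step 2: add edge 4-6 (w=3); MST = {0-6(w=3) 4-6(w=3)}
step 3: add edge 5-7 (w=4); MST = {0-6(w=3) 4-6(w=3) 5-7(w=4)}
step 4: add edge 0-1 (w=7); MST = {0-1(w=7) 0-6(w=3) 4-6(w=3) 5-7(w=4)}
step 5: add edge 2-4 (w=7); MST = {0-1(w=7) 0-6(w=3) 2-4(w=7) 4-6(w=3) 5-7(w=4)}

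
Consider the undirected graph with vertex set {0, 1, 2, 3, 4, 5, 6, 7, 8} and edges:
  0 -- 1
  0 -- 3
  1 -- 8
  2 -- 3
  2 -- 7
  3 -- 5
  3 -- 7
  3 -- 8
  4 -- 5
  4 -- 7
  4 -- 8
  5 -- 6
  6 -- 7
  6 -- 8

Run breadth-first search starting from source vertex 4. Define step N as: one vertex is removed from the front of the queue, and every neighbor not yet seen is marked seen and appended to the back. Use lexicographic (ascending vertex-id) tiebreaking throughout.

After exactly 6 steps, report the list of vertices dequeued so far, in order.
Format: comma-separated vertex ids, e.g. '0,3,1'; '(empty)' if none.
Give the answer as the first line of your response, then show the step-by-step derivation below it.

4,5,7,8,3,6

step 1: dequeue 4; queue=[5,7,8]; order=4
step 2: dequeue 5; queue=[7,8,3,6]; order=4,5
step 3: dequeue 7; queue=[8,3,6,2]; order=4,5,7
step 4: dequeue 8; queue=[3,6,2,1]; order=4,5,7,8
step 5: dequeue 3; queue=[6,2,1,0]; order=4,5,7,8,3
step 6: dequeue 6; queue=[2,1,0]; order=4,5,7,8,3,6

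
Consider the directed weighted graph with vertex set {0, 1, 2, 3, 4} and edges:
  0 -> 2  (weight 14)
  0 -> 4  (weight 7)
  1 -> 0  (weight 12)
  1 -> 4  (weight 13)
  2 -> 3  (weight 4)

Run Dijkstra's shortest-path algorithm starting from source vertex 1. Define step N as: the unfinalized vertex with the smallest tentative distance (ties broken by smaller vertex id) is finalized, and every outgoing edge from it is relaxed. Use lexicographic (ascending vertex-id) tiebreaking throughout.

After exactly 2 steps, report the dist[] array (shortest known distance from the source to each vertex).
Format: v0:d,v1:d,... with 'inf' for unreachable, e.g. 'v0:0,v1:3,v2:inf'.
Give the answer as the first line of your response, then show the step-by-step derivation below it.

v0:12,v1:0,v2:26,v3:inf,v4:13

step 1: dist = v0:12,v1:0,v2:inf,v3:inf,v4:13
step 2: dist = v0:12,v1:0,v2:26,v3:inf,v4:13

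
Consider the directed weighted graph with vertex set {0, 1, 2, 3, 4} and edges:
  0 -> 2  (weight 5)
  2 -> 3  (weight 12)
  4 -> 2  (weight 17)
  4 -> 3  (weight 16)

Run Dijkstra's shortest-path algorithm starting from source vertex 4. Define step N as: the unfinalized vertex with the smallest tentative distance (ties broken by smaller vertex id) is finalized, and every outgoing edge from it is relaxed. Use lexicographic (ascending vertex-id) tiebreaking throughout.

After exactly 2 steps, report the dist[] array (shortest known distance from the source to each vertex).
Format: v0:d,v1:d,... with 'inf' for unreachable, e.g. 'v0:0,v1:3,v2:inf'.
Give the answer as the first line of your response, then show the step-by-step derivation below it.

v0:inf,v1:inf,v2:17,v3:16,v4:0

step 1: dist = v0:inf,v1:inf,v2:17,v3:16,v4:0
step 2: dist = v0:inf,v1:inf,v2:17,v3:16,v4:0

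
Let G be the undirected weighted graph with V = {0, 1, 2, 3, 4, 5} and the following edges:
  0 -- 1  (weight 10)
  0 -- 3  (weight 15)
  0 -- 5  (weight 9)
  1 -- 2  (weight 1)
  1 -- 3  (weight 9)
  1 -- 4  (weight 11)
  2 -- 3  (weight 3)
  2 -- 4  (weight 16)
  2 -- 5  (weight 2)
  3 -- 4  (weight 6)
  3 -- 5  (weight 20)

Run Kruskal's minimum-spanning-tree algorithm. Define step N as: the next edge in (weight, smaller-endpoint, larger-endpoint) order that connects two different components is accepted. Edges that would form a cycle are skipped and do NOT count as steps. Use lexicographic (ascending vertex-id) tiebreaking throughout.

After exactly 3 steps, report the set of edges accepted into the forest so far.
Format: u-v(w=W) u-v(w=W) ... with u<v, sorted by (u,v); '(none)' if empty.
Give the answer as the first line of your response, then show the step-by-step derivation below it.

1-2(w=1) 2-3(w=3) 2-5(w=2)

step 1: add edge 1-2 (w=1); MST = {1-2(w=1)}
step 2: add edge 2-5 (w=2); MST = {1-2(w=1) 2-5(w=2)}
step 3: add edge 2-3 (w=3); MST = {1-2(w=1) 2-3(w=3) 2-5(w=2)}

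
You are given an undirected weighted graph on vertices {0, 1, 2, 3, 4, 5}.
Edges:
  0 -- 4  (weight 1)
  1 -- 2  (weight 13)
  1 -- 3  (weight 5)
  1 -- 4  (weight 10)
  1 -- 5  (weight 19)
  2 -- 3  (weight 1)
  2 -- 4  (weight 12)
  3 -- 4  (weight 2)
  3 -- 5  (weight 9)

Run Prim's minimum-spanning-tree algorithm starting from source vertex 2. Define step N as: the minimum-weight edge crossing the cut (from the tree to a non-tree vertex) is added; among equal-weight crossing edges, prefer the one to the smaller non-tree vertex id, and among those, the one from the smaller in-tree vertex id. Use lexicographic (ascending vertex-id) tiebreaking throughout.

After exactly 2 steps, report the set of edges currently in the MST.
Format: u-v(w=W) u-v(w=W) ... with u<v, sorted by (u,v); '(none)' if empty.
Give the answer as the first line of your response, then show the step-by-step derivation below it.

2-3(w=1) 3-4(w=2)

step 1: add edge 2-3 (w=1); MST = {2-3(w=1)}
step 2: add edge 3-4 (w=2); MST = {2-3(w=1) 3-4(w=2)}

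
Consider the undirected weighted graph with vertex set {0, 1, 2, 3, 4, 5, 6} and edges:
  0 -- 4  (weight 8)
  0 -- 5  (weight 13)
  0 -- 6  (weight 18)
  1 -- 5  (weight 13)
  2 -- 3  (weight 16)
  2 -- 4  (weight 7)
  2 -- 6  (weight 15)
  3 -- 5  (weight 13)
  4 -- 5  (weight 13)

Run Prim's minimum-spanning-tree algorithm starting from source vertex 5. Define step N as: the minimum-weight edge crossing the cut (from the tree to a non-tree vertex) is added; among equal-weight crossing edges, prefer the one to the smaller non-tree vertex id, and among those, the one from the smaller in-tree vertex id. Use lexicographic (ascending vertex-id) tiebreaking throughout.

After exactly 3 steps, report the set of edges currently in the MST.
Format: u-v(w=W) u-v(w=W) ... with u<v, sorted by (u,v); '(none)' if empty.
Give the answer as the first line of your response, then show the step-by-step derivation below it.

0-4(w=8) 0-5(w=13) 2-4(w=7)

step 1: add edge 0-5 (w=13); MST = {0-5(w=13)}
step 2: add edge 0-4 (w=8); MST = {0-4(w=8) 0-5(w=13)}
step 3: add edge 2-4 (w=7); MST = {0-4(w=8) 0-5(w=13) 2-4(w=7)}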